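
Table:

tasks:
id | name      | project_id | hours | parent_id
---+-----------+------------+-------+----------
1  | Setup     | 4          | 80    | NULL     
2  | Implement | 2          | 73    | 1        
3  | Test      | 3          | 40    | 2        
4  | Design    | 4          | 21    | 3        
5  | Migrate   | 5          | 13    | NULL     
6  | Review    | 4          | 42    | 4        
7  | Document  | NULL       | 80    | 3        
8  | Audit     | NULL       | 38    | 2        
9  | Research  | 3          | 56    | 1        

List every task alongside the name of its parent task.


This is a self-join: tasks is joined to a second copy of itself, matching each row's parent_id to another row's id. Use LEFT JOIN so rows with parent_id=NULL are kept.
  - task 1 (Setup): parent_id=NULL -> NULL
  - task 2 (Implement): parent_id=1 -> Setup
  - task 3 (Test): parent_id=2 -> Implement
  - task 4 (Design): parent_id=3 -> Test
  - task 5 (Migrate): parent_id=NULL -> NULL
  - task 6 (Review): parent_id=4 -> Design
  - task 7 (Document): parent_id=3 -> Test
  - task 8 (Audit): parent_id=2 -> Implement
  - task 9 (Research): parent_id=1 -> Setup

SQL:
SELECT a.name AS item, b.name AS parent
FROM tasks a
LEFT JOIN tasks b ON a.parent_id = b.id

Result:
item      | parent   
----------+----------
Setup     | NULL     
Implement | Setup    
Test      | Implement
Design    | Test     
Migrate   | NULL     
Review    | Design   
Document  | Test     
Audit     | Implement
Research  | Setup    


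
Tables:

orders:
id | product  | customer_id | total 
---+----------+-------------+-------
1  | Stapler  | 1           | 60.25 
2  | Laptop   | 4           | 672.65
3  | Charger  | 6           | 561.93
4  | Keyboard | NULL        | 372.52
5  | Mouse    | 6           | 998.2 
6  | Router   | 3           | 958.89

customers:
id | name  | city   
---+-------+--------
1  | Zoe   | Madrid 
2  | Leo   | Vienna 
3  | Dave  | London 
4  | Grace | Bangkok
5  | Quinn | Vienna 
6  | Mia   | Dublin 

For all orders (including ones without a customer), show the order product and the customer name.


LEFT JOIN keeps every row from orders (the left table); where customer_id has no match in customers, the customer columns become NULL. Walk through each order:
  - order 1 (Stapler): customer_id=1 -> matches Zoe
  - order 2 (Laptop): customer_id=4 -> matches Grace
  - order 3 (Charger): customer_id=6 -> matches Mia
  - order 4 (Keyboard): customer_id=NULL, no match -> kept with NULL
  - order 5 (Mouse): customer_id=6 -> matches Mia
  - order 6 (Router): customer_id=3 -> matches Dave
All 6 rows appear; 1 has NULL customer.

SQL:
SELECT a.product, b.name AS customer
FROM orders a
LEFT JOIN customers b ON a.customer_id = b.id

Result:
product  | customer
---------+---------
Stapler  | Zoe     
Laptop   | Grace   
Charger  | Mia     
Keyboard | NULL    
Mouse    | Mia     
Router   | Dave    


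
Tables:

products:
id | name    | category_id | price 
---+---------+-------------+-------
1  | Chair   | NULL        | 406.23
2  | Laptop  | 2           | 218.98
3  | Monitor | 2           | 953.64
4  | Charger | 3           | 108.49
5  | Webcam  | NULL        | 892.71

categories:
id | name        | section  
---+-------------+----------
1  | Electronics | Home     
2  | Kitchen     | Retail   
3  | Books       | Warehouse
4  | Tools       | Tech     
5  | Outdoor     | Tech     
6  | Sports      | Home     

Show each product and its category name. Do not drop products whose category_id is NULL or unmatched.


LEFT JOIN keeps every row from products (the left table); where category_id has no match in categories, the category columns become NULL. Walk through each product:
  - product 1 (Chair): category_id=NULL, no match -> kept with NULL
  - product 2 (Laptop): category_id=2 -> matches Kitchen
  - product 3 (Monitor): category_id=2 -> matches Kitchen
  - product 4 (Charger): category_id=3 -> matches Books
  - product 5 (Webcam): category_id=NULL, no match -> kept with NULL
All 5 rows appear; 2 have NULL category.

SQL:
SELECT a.name, b.name AS category
FROM products a
LEFT JOIN categories b ON a.category_id = b.id

Result:
name    | category
--------+---------
Chair   | NULL    
Laptop  | Kitchen 
Monitor | Kitchen 
Charger | Books   
Webcam  | NULL    


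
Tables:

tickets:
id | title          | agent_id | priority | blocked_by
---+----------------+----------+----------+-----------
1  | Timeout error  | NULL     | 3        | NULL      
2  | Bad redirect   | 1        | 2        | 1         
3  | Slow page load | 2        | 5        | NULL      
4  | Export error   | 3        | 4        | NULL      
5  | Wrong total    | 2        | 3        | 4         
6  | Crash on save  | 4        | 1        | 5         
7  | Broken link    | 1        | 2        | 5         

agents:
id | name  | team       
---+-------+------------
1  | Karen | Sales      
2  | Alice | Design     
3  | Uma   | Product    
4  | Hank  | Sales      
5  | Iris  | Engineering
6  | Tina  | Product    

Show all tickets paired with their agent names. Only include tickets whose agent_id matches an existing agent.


INNER JOIN keeps only tickets rows whose agent_id matches an id in agents. Walk through each ticket:
  - ticket 1 (Timeout error): agent_id=NULL, no match -> dropped
  - ticket 2 (Bad redirect): agent_id=1 -> matches Karen
  - ticket 3 (Slow page load): agent_id=2 -> matches Alice
  - ticket 4 (Export error): agent_id=3 -> matches Uma
  - ticket 5 (Wrong total): agent_id=2 -> matches Alice
  - ticket 6 (Crash on save): agent_id=4 -> matches Hank
  - ticket 7 (Broken link): agent_id=1 -> matches Karen
So 1 of 7 rows is dropped.

SQL:
SELECT a.title, b.name AS agent
FROM tickets a
INNER JOIN agents b ON a.agent_id = b.id

Result:
title          | agent
---------------+------
Bad redirect   | Karen
Slow page load | Alice
Export error   | Uma  
Wrong total    | Alice
Crash on save  | Hank 
Broken link    | Karen


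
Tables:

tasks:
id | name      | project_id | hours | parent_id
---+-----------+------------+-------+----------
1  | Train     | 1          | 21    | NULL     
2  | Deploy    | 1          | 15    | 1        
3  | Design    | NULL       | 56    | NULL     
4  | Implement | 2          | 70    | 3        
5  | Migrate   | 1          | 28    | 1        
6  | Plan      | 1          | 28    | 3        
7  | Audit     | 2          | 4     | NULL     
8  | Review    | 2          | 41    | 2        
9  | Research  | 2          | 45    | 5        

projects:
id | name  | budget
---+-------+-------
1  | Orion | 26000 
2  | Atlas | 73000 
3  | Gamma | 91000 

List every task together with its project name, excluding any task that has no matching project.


INNER JOIN keeps only tasks rows whose project_id matches an id in projects. Walk through each task:
  - task 1 (Train): project_id=1 -> matches Orion
  - task 2 (Deploy): project_id=1 -> matches Orion
  - task 3 (Design): project_id=NULL, no match -> dropped
  - task 4 (Implement): project_id=2 -> matches Atlas
  - task 5 (Migrate): project_id=1 -> matches Orion
  - task 6 (Plan): project_id=1 -> matches Orion
  - task 7 (Audit): project_id=2 -> matches Atlas
  - task 8 (Review): project_id=2 -> matches Atlas
  - task 9 (Research): project_id=2 -> matches Atlas
So 1 of 9 rows is dropped.

SQL:
SELECT a.name, b.name AS project
FROM tasks a
INNER JOIN projects b ON a.project_id = b.id

Result:
name      | project
----------+--------
Train     | Orion  
Deploy    | Orion  
Implement | Atlas  
Migrate   | Orion  
Plan      | Orion  
Audit     | Atlas  
Review    | Atlas  
Research  | Atlas  


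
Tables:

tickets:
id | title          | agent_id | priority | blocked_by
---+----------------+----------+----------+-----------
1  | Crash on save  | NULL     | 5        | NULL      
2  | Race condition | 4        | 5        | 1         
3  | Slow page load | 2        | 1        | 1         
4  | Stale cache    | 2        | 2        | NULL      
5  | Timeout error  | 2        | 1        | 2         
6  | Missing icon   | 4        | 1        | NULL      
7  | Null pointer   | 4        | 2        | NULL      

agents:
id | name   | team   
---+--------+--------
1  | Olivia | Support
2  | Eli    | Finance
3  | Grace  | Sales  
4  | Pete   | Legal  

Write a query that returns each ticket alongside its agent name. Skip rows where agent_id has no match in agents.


INNER JOIN keeps only tickets rows whose agent_id matches an id in agents. Walk through each ticket:
  - ticket 1 (Crash on save): agent_id=NULL, no match -> dropped
  - ticket 2 (Race condition): agent_id=4 -> matches Pete
  - ticket 3 (Slow page load): agent_id=2 -> matches Eli
  - ticket 4 (Stale cache): agent_id=2 -> matches Eli
  - ticket 5 (Timeout error): agent_id=2 -> matches Eli
  - ticket 6 (Missing icon): agent_id=4 -> matches Pete
  - ticket 7 (Null pointer): agent_id=4 -> matches Pete
So 1 of 7 rows is dropped.

SQL:
SELECT a.title, b.name AS agent
FROM tickets a
INNER JOIN agents b ON a.agent_id = b.id

Result:
title          | agent
---------------+------
Race condition | Pete 
Slow page load | Eli  
Stale cache    | Eli  
Timeout error  | Eli  
Missing icon   | Pete 
Null pointer   | Pete 


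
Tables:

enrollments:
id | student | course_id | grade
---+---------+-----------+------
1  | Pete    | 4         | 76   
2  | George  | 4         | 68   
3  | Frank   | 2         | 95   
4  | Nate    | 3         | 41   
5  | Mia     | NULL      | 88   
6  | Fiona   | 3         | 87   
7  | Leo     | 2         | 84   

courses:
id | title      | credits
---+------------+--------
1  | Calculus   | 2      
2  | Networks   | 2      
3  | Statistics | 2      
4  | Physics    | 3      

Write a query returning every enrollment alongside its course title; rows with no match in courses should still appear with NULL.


LEFT JOIN keeps every row from enrollments (the left table); where course_id has no match in courses, the course columns become NULL. Walk through each enrollment:
  - enrollment 1 (Pete): course_id=4 -> matches Physics
  - enrollment 2 (George): course_id=4 -> matches Physics
  - enrollment 3 (Frank): course_id=2 -> matches Networks
  - enrollment 4 (Nate): course_id=3 -> matches Statistics
  - enrollment 5 (Mia): course_id=NULL, no match -> kept with NULL
  - enrollment 6 (Fiona): course_id=3 -> matches Statistics
  - enrollment 7 (Leo): course_id=2 -> matches Networks
All 7 rows appear; 1 has NULL course.

SQL:
SELECT a.student, b.title AS course
FROM enrollments a
LEFT JOIN courses b ON a.course_id = b.id

Result:
student | course    
--------+-----------
Pete    | Physics   
George  | Physics   
Frank   | Networks  
Nate    | Statistics
Mia     | NULL      
Fiona   | Statistics
Leo     | Networks  


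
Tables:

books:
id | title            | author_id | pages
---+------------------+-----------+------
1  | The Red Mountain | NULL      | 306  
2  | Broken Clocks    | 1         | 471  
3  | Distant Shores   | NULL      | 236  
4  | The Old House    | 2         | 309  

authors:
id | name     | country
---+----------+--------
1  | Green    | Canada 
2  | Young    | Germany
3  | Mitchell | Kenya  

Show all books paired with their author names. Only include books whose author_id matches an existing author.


INNER JOIN keeps only books rows whose author_id matches an id in authors. Walk through each book:
  - book 1 (The Red Mountain): author_id=NULL, no match -> dropped
  - book 2 (Broken Clocks): author_id=1 -> matches Green
  - book 3 (Distant Shores): author_id=NULL, no match -> dropped
  - book 4 (The Old House): author_id=2 -> matches Young
So 2 of 4 rows are dropped.

SQL:
SELECT a.title, b.name AS author
FROM books a
INNER JOIN authors b ON a.author_id = b.id

Result:
title         | author
--------------+-------
Broken Clocks | Green 
The Old House | Young 


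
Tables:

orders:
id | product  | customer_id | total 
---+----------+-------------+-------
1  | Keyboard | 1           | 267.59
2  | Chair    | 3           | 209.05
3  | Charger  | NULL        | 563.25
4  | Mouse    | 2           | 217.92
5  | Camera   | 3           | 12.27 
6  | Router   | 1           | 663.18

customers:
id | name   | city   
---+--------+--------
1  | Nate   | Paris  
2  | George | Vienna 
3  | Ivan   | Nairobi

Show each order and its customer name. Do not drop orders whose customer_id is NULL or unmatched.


LEFT JOIN keeps every row from orders (the left table); where customer_id has no match in customers, the customer columns become NULL. Walk through each order:
  - order 1 (Keyboard): customer_id=1 -> matches Nate
  - order 2 (Chair): customer_id=3 -> matches Ivan
  - order 3 (Charger): customer_id=NULL, no match -> kept with NULL
  - order 4 (Mouse): customer_id=2 -> matches George
  - order 5 (Camera): customer_id=3 -> matches Ivan
  - order 6 (Router): customer_id=1 -> matches Nate
All 6 rows appear; 1 has NULL customer.

SQL:
SELECT a.product, b.name AS customer
FROM orders a
LEFT JOIN customers b ON a.customer_id = b.id

Result:
product  | customer
---------+---------
Keyboard | Nate    
Chair    | Ivan    
Charger  | NULL    
Mouse    | George  
Camera   | Ivan    
Router   | Nate    


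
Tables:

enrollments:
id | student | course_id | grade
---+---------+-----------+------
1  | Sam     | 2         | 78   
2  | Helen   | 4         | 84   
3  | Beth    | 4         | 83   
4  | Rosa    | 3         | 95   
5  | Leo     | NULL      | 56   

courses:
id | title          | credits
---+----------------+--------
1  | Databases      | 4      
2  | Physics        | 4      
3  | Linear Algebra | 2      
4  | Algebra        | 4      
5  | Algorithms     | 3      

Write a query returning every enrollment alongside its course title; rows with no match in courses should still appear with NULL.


LEFT JOIN keeps every row from enrollments (the left table); where course_id has no match in courses, the course columns become NULL. Walk through each enrollment:
  - enrollment 1 (Sam): course_id=2 -> matches Physics
  - enrollment 2 (Helen): course_id=4 -> matches Algebra
  - enrollment 3 (Beth): course_id=4 -> matches Algebra
  - enrollment 4 (Rosa): course_id=3 -> matches Linear Algebra
  - enrollment 5 (Leo): course_id=NULL, no match -> kept with NULL
All 5 rows appear; 1 has NULL course.

SQL:
SELECT a.student, b.title AS course
FROM enrollments a
LEFT JOIN courses b ON a.course_id = b.id

Result:
student | course        
--------+---------------
Sam     | Physics       
Helen   | Algebra       
Beth    | Algebra       
Rosa    | Linear Algebra
Leo     | NULL          


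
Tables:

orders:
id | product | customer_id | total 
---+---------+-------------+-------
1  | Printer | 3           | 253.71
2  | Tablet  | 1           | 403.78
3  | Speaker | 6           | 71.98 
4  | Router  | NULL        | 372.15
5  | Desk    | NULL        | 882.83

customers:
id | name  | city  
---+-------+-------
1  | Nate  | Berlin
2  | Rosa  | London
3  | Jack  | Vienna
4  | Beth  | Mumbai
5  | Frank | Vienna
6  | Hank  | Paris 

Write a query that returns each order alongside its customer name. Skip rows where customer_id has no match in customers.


INNER JOIN keeps only orders rows whose customer_id matches an id in customers. Walk through each order:
  - order 1 (Printer): customer_id=3 -> matches Jack
  - order 2 (Tablet): customer_id=1 -> matches Nate
  - order 3 (Speaker): customer_id=6 -> matches Hank
  - order 4 (Router): customer_id=NULL, no match -> dropped
  - order 5 (Desk): customer_id=NULL, no match -> dropped
So 2 of 5 rows are dropped.

SQL:
SELECT a.product, b.name AS customer
FROM orders a
INNER JOIN customers b ON a.customer_id = b.id

Result:
product | customer
--------+---------
Printer | Jack    
Tablet  | Nate    
Speaker | Hank    


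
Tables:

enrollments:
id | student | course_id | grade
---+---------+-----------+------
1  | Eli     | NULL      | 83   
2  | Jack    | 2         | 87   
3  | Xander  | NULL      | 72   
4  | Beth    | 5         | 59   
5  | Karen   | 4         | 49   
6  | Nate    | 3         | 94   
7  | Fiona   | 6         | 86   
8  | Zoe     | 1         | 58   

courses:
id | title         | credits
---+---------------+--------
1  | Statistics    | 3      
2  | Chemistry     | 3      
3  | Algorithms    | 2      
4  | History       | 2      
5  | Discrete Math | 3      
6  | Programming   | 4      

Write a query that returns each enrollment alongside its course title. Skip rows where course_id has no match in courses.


INNER JOIN keeps only enrollments rows whose course_id matches an id in courses. Walk through each enrollment:
  - enrollment 1 (Eli): course_id=NULL, no match -> dropped
  - enrollment 2 (Jack): course_id=2 -> matches Chemistry
  - enrollment 3 (Xander): course_id=NULL, no match -> dropped
  - enrollment 4 (Beth): course_id=5 -> matches Discrete Math
  - enrollment 5 (Karen): course_id=4 -> matches History
  - enrollment 6 (Nate): course_id=3 -> matches Algorithms
  - enrollment 7 (Fiona): course_id=6 -> matches Programming
  - enrollment 8 (Zoe): course_id=1 -> matches Statistics
So 2 of 8 rows are dropped.

SQL:
SELECT a.student, b.title AS course
FROM enrollments a
INNER JOIN courses b ON a.course_id = b.id

Result:
student | course       
--------+--------------
Jack    | Chemistry    
Beth    | Discrete Math
Karen   | History      
Nate    | Algorithms   
Fiona   | Programming  
Zoe     | Statistics   


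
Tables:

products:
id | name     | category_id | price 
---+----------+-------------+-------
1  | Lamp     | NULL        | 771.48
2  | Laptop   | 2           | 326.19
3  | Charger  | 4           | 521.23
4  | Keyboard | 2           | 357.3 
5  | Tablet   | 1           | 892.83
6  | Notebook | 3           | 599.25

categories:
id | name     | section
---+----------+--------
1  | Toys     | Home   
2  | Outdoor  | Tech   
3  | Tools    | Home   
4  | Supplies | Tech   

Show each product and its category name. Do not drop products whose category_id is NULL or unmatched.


LEFT JOIN keeps every row from products (the left table); where category_id has no match in categories, the category columns become NULL. Walk through each product:
  - product 1 (Lamp): category_id=NULL, no match -> kept with NULL
  - product 2 (Laptop): category_id=2 -> matches Outdoor
  - product 3 (Charger): category_id=4 -> matches Supplies
  - product 4 (Keyboard): category_id=2 -> matches Outdoor
  - product 5 (Tablet): category_id=1 -> matches Toys
  - product 6 (Notebook): category_id=3 -> matches Tools
All 6 rows appear; 1 has NULL category.

SQL:
SELECT a.name, b.name AS category
FROM products a
LEFT JOIN categories b ON a.category_id = b.id

Result:
name     | category
---------+---------
Lamp     | NULL    
Laptop   | Outdoor 
Charger  | Supplies
Keyboard | Outdoor 
Tablet   | Toys    
Notebook | Tools   


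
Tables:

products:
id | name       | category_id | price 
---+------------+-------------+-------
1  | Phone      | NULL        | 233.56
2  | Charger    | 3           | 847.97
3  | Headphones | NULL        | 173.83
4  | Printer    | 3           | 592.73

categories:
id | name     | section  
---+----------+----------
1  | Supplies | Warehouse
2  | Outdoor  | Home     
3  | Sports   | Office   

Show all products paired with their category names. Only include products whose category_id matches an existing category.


INNER JOIN keeps only products rows whose category_id matches an id in categories. Walk through each product:
  - product 1 (Phone): category_id=NULL, no match -> dropped
  - product 2 (Charger): category_id=3 -> matches Sports
  - product 3 (Headphones): category_id=NULL, no match -> dropped
  - product 4 (Printer): category_id=3 -> matches Sports
So 2 of 4 rows are dropped.

SQL:
SELECT a.name, b.name AS category
FROM products a
INNER JOIN categories b ON a.category_id = b.id

Result:
name    | category
--------+---------
Charger | Sports  
Printer | Sports  


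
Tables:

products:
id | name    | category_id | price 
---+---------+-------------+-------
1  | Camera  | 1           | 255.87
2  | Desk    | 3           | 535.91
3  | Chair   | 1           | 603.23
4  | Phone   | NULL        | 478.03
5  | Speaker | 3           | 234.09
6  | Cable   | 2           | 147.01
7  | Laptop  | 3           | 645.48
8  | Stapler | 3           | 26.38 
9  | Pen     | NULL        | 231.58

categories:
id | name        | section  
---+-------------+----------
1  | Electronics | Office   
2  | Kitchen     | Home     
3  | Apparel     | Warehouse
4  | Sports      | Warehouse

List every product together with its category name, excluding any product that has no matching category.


INNER JOIN keeps only products rows whose category_id matches an id in categories. Walk through each product:
  - product 1 (Camera): category_id=1 -> matches Electronics
  - product 2 (Desk): category_id=3 -> matches Apparel
  - product 3 (Chair): category_id=1 -> matches Electronics
  - product 4 (Phone): category_id=NULL, no match -> dropped
  - product 5 (Speaker): category_id=3 -> matches Apparel
  - product 6 (Cable): category_id=2 -> matches Kitchen
  - product 7 (Laptop): category_id=3 -> matches Apparel
  - product 8 (Stapler): category_id=3 -> matches Apparel
  - product 9 (Pen): category_id=NULL, no match -> dropped
So 2 of 9 rows are dropped.

SQL:
SELECT a.name, b.name AS category
FROM products a
INNER JOIN categories b ON a.category_id = b.id

Result:
name    | category   
--------+------------
Camera  | Electronics
Desk    | Apparel    
Chair   | Electronics
Speaker | Apparel    
Cable   | Kitchen    
Laptop  | Apparel    
Stapler | Apparel    


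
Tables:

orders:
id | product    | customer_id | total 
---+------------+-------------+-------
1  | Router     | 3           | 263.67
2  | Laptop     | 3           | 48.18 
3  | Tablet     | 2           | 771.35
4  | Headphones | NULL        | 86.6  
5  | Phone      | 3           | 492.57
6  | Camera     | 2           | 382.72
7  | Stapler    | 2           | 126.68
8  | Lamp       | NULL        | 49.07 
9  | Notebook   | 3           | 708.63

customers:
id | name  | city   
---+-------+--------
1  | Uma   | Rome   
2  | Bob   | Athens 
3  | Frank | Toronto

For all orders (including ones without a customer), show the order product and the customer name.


LEFT JOIN keeps every row from orders (the left table); where customer_id has no match in customers, the customer columns become NULL. Walk through each order:
  - order 1 (Router): customer_id=3 -> matches Frank
  - order 2 (Laptop): customer_id=3 -> matches Frank
  - order 3 (Tablet): customer_id=2 -> matches Bob
  - order 4 (Headphones): customer_id=NULL, no match -> kept with NULL
  - order 5 (Phone): customer_id=3 -> matches Frank
  - order 6 (Camera): customer_id=2 -> matches Bob
  - order 7 (Stapler): customer_id=2 -> matches Bob
  - order 8 (Lamp): customer_id=NULL, no match -> kept with NULL
  - order 9 (Notebook): customer_id=3 -> matches Frank
All 9 rows appear; 2 have NULL customer.

SQL:
SELECT a.product, b.name AS customer
FROM orders a
LEFT JOIN customers b ON a.customer_id = b.id

Result:
product    | customer
-----------+---------
Router     | Frank   
Laptop     | Frank   
Tablet     | Bob     
Headphones | NULL    
Phone      | Frank   
Camera     | Bob     
Stapler    | Bob     
Lamp       | NULL    
Notebook   | Frank   


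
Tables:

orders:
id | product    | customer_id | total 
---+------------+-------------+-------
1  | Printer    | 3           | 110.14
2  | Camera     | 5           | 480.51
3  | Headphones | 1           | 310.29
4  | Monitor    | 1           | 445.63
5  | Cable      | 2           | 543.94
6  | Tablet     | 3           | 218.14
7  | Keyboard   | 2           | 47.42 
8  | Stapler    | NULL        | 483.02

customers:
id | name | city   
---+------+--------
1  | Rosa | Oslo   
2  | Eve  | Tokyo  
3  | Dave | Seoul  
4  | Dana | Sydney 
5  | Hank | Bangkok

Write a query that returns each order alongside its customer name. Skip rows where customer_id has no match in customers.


INNER JOIN keeps only orders rows whose customer_id matches an id in customers. Walk through each order:
  - order 1 (Printer): customer_id=3 -> matches Dave
  - order 2 (Camera): customer_id=5 -> matches Hank
  - order 3 (Headphones): customer_id=1 -> matches Rosa
  - order 4 (Monitor): customer_id=1 -> matches Rosa
  - order 5 (Cable): customer_id=2 -> matches Eve
  - order 6 (Tablet): customer_id=3 -> matches Dave
  - order 7 (Keyboard): customer_id=2 -> matches Eve
  - order 8 (Stapler): customer_id=NULL, no match -> dropped
So 1 of 8 rows is dropped.

SQL:
SELECT a.product, b.name AS customer
FROM orders a
INNER JOIN customers b ON a.customer_id = b.id

Result:
product    | customer
-----------+---------
Printer    | Dave    
Camera     | Hank    
Headphones | Rosa    
Monitor    | Rosa    
Cable      | Eve     
Tablet     | Dave    
Keyboard   | Eve     


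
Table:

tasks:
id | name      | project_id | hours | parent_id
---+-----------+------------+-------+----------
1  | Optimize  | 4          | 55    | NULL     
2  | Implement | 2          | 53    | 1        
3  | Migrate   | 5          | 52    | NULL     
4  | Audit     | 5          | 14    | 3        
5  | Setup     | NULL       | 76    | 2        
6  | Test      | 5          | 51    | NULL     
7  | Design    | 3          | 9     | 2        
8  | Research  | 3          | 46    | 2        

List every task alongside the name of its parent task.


This is a self-join: tasks is joined to a second copy of itself, matching each row's parent_id to another row's id. Use LEFT JOIN so rows with parent_id=NULL are kept.
  - task 1 (Optimize): parent_id=NULL -> NULL
  - task 2 (Implement): parent_id=1 -> Optimize
  - task 3 (Migrate): parent_id=NULL -> NULL
  - task 4 (Audit): parent_id=3 -> Migrate
  - task 5 (Setup): parent_id=2 -> Implement
  - task 6 (Test): parent_id=NULL -> NULL
  - task 7 (Design): parent_id=2 -> Implement
  - task 8 (Research): parent_id=2 -> Implement

SQL:
SELECT a.name AS item, b.name AS parent
FROM tasks a
LEFT JOIN tasks b ON a.parent_id = b.id

Result:
item      | parent   
----------+----------
Optimize  | NULL     
Implement | Optimize 
Migrate   | NULL     
Audit     | Migrate  
Setup     | Implement
Test      | NULL     
Design    | Implement
Research  | Implement


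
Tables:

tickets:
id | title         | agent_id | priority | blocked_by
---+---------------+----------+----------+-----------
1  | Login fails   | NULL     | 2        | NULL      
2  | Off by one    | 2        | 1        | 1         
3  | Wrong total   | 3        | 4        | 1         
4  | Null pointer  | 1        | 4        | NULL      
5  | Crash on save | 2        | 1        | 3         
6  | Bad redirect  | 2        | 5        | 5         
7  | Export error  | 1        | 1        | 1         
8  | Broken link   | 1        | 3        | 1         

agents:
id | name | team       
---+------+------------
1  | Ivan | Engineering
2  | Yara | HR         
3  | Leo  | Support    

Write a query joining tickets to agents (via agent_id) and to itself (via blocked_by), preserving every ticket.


Two LEFT JOINs from the same base table tickets: one to agents via agent_id, one to tickets itself via blocked_by. Both are LEFT so every ticket is preserved.
Match against agents:
  - ticket 1 (Login fails): agent_id=NULL, no match -> kept with NULL
  - ticket 2 (Off by one): agent_id=2 -> matches Yara
  - ticket 3 (Wrong total): agent_id=3 -> matches Leo
  - ticket 4 (Null pointer): agent_id=1 -> matches Ivan
  - ticket 5 (Crash on save): agent_id=2 -> matches Yara
  - ticket 6 (Bad redirect): agent_id=2 -> matches Yara
  - ticket 7 (Export error): agent_id=1 -> matches Ivan
  - ticket 8 (Broken link): agent_id=1 -> matches Ivan
Match against tickets (self):
  - ticket 1 (Login fails): blocked_by=NULL -> NULL
  - ticket 2 (Off by one): blocked_by=1 -> Login fails
  - ticket 3 (Wrong total): blocked_by=1 -> Login fails
  - ticket 4 (Null pointer): blocked_by=NULL -> NULL
  - ticket 5 (Crash on save): blocked_by=3 -> Wrong total
  - ticket 6 (Bad redirect): blocked_by=5 -> Crash on save
  - ticket 7 (Export error): blocked_by=1 -> Login fails
  - ticket 8 (Broken link): blocked_by=1 -> Login fails

SQL:
SELECT a.title, b.name AS agent, c.title AS blocked_by
FROM tickets a
LEFT JOIN agents b ON a.agent_id = b.id
LEFT JOIN tickets c ON a.blocked_by = c.id

Result:
title         | agent | blocked_by   
--------------+-------+--------------
Login fails   | NULL  | NULL         
Off by one    | Yara  | Login fails  
Wrong total   | Leo   | Login fails  
Null pointer  | Ivan  | NULL         
Crash on save | Yara  | Wrong total  
Bad redirect  | Yara  | Crash on save
Export error  | Ivan  | Login fails  
Broken link   | Ivan  | Login fails  


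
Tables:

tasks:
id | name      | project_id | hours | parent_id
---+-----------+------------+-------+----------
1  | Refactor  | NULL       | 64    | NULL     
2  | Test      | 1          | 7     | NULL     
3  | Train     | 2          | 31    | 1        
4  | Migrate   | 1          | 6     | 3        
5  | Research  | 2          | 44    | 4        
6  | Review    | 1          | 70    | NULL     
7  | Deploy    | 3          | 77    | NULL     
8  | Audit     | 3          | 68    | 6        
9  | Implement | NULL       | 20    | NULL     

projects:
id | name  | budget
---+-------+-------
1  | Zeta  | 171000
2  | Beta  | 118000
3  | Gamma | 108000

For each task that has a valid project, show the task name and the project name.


INNER JOIN keeps only tasks rows whose project_id matches an id in projects. Walk through each task:
  - task 1 (Refactor): project_id=NULL, no match -> dropped
  - task 2 (Test): project_id=1 -> matches Zeta
  - task 3 (Train): project_id=2 -> matches Beta
  - task 4 (Migrate): project_id=1 -> matches Zeta
  - task 5 (Research): project_id=2 -> matches Beta
  - task 6 (Review): project_id=1 -> matches Zeta
  - task 7 (Deploy): project_id=3 -> matches Gamma
  - task 8 (Audit): project_id=3 -> matches Gamma
  - task 9 (Implement): project_id=NULL, no match -> dropped
So 2 of 9 rows are dropped.

SQL:
SELECT a.name, b.name AS project
FROM tasks a
INNER JOIN projects b ON a.project_id = b.id

Result:
name     | project
---------+--------
Test     | Zeta   
Train    | Beta   
Migrate  | Zeta   
Research | Beta   
Review   | Zeta   
Deploy   | Gamma  
Audit    | Gamma  


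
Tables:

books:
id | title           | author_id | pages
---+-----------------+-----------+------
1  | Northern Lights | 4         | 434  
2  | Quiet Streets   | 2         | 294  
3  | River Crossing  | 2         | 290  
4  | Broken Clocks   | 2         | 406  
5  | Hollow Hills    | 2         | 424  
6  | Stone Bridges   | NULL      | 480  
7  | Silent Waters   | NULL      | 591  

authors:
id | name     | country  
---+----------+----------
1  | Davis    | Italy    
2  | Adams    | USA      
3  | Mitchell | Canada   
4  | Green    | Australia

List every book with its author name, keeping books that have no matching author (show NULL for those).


LEFT JOIN keeps every row from books (the left table); where author_id has no match in authors, the author columns become NULL. Walk through each book:
  - book 1 (Northern Lights): author_id=4 -> matches Green
  - book 2 (Quiet Streets): author_id=2 -> matches Adams
  - book 3 (River Crossing): author_id=2 -> matches Adams
  - book 4 (Broken Clocks): author_id=2 -> matches Adams
  - book 5 (Hollow Hills): author_id=2 -> matches Adams
  - book 6 (Stone Bridges): author_id=NULL, no match -> kept with NULL
  - book 7 (Silent Waters): author_id=NULL, no match -> kept with NULL
All 7 rows appear; 2 have NULL author.

SQL:
SELECT a.title, b.name AS author
FROM books a
LEFT JOIN authors b ON a.author_id = b.id

Result:
title           | author
----------------+-------
Northern Lights | Green 
Quiet Streets   | Adams 
River Crossing  | Adams 
Broken Clocks   | Adams 
Hollow Hills    | Adams 
Stone Bridges   | NULL  
Silent Waters   | NULL  


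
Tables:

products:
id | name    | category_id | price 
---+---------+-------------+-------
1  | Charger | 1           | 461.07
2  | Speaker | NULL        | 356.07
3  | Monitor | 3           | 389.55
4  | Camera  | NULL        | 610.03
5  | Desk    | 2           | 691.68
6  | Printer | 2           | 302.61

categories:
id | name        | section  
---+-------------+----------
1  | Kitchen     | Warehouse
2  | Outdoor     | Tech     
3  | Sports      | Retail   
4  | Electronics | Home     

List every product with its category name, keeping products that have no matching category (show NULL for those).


LEFT JOIN keeps every row from products (the left table); where category_id has no match in categories, the category columns become NULL. Walk through each product:
  - product 1 (Charger): category_id=1 -> matches Kitchen
  - product 2 (Speaker): category_id=NULL, no match -> kept with NULL
  - product 3 (Monitor): category_id=3 -> matches Sports
  - product 4 (Camera): category_id=NULL, no match -> kept with NULL
  - product 5 (Desk): category_id=2 -> matches Outdoor
  - product 6 (Printer): category_id=2 -> matches Outdoor
All 6 rows appear; 2 have NULL category.

SQL:
SELECT a.name, b.name AS category
FROM products a
LEFT JOIN categories b ON a.category_id = b.id

Result:
name    | category
--------+---------
Charger | Kitchen 
Speaker | NULL    
Monitor | Sports  
Camera  | NULL    
Desk    | Outdoor 
Printer | Outdoor 


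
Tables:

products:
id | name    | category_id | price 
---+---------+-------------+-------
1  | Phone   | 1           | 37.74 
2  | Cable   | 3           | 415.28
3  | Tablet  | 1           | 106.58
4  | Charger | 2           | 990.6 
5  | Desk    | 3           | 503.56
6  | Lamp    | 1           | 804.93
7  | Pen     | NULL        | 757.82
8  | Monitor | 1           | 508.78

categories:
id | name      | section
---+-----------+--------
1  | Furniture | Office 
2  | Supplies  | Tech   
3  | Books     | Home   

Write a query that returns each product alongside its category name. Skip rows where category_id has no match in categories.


INNER JOIN keeps only products rows whose category_id matches an id in categories. Walk through each product:
  - product 1 (Phone): category_id=1 -> matches Furniture
  - product 2 (Cable): category_id=3 -> matches Books
  - product 3 (Tablet): category_id=1 -> matches Furniture
  - product 4 (Charger): category_id=2 -> matches Supplies
  - product 5 (Desk): category_id=3 -> matches Books
  - product 6 (Lamp): category_id=1 -> matches Furniture
  - product 7 (Pen): category_id=NULL, no match -> dropped
  - product 8 (Monitor): category_id=1 -> matches Furniture
So 1 of 8 rows is dropped.

SQL:
SELECT a.name, b.name AS category
FROM products a
INNER JOIN categories b ON a.category_id = b.id

Result:
name    | category 
--------+----------
Phone   | Furniture
Cable   | Books    
Tablet  | Furniture
Charger | Supplies 
Desk    | Books    
Lamp    | Furniture
Monitor | Furniture


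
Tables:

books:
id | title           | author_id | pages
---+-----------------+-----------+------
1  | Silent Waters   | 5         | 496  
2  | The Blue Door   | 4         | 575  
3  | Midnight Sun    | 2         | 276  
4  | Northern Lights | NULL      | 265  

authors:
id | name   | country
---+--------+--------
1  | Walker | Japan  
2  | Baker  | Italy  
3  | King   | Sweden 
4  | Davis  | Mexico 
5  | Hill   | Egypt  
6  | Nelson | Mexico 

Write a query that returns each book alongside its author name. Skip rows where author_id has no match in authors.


INNER JOIN keeps only books rows whose author_id matches an id in authors. Walk through each book:
  - book 1 (Silent Waters): author_id=5 -> matches Hill
  - book 2 (The Blue Door): author_id=4 -> matches Davis
  - book 3 (Midnight Sun): author_id=2 -> matches Baker
  - book 4 (Northern Lights): author_id=NULL, no match -> dropped
So 1 of 4 rows is dropped.

SQL:
SELECT a.title, b.name AS author
FROM books a
INNER JOIN authors b ON a.author_id = b.id

Result:
title         | author
--------------+-------
Silent Waters | Hill  
The Blue Door | Davis 
Midnight Sun  | Baker 


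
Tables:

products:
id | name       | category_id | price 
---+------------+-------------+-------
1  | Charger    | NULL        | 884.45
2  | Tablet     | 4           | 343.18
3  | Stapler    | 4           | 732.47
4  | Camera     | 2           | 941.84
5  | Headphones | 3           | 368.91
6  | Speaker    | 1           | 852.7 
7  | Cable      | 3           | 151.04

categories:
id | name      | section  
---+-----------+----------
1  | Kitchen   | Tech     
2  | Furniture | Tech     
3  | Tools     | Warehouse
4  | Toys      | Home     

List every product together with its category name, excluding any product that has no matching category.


INNER JOIN keeps only products rows whose category_id matches an id in categories. Walk through each product:
  - product 1 (Charger): category_id=NULL, no match -> dropped
  - product 2 (Tablet): category_id=4 -> matches Toys
  - product 3 (Stapler): category_id=4 -> matches Toys
  - product 4 (Camera): category_id=2 -> matches Furniture
  - product 5 (Headphones): category_id=3 -> matches Tools
  - product 6 (Speaker): category_id=1 -> matches Kitchen
  - product 7 (Cable): category_id=3 -> matches Tools
So 1 of 7 rows is dropped.

SQL:
SELECT a.name, b.name AS category
FROM products a
INNER JOIN categories b ON a.category_id = b.id

Result:
name       | category 
-----------+----------
Tablet     | Toys     
Stapler    | Toys     
Camera     | Furniture
Headphones | Tools    
Speaker    | Kitchen  
Cable      | Tools    


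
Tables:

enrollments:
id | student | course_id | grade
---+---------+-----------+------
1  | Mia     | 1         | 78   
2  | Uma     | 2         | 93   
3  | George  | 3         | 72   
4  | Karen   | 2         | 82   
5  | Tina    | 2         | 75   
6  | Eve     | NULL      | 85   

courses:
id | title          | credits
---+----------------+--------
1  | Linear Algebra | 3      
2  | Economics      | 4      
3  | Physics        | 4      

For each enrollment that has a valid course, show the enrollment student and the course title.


INNER JOIN keeps only enrollments rows whose course_id matches an id in courses. Walk through each enrollment:
  - enrollment 1 (Mia): course_id=1 -> matches Linear Algebra
  - enrollment 2 (Uma): course_id=2 -> matches Economics
  - enrollment 3 (George): course_id=3 -> matches Physics
  - enrollment 4 (Karen): course_id=2 -> matches Economics
  - enrollment 5 (Tina): course_id=2 -> matches Economics
  - enrollment 6 (Eve): course_id=NULL, no match -> dropped
So 1 of 6 rows is dropped.

SQL:
SELECT a.student, b.title AS course
FROM enrollments a
INNER JOIN courses b ON a.course_id = b.id

Result:
student | course        
--------+---------------
Mia     | Linear Algebra
Uma     | Economics     
George  | Physics       
Karen   | Economics     
Tina    | Economics     


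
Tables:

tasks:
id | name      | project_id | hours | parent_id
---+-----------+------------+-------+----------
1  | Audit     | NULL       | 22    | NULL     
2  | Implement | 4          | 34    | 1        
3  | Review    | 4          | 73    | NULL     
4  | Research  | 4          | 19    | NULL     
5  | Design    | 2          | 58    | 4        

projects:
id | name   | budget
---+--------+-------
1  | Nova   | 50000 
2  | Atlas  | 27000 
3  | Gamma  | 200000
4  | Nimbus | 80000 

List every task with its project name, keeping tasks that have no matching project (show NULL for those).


LEFT JOIN keeps every row from tasks (the left table); where project_id has no match in projects, the project columns become NULL. Walk through each task:
  - task 1 (Audit): project_id=NULL, no match -> kept with NULL
  - task 2 (Implement): project_id=4 -> matches Nimbus
  - task 3 (Review): project_id=4 -> matches Nimbus
  - task 4 (Research): project_id=4 -> matches Nimbus
  - task 5 (Design): project_id=2 -> matches Atlas
All 5 rows appear; 1 has NULL project.

SQL:
SELECT a.name, b.name AS project
FROM tasks a
LEFT JOIN projects b ON a.project_id = b.id

Result:
name      | project
----------+--------
Audit     | NULL   
Implement | Nimbus 
Review    | Nimbus 
Research  | Nimbus 
Design    | Atlas  


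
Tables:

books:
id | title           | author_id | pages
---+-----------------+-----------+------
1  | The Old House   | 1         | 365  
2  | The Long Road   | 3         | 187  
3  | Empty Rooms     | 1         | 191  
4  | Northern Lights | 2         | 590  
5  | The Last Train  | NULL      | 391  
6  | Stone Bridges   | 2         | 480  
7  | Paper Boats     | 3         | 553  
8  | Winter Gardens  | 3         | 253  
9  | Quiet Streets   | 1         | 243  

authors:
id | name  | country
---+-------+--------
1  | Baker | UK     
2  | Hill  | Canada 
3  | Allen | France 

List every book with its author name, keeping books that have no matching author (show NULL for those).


LEFT JOIN keeps every row from books (the left table); where author_id has no match in authors, the author columns become NULL. Walk through each book:
  - book 1 (The Old House): author_id=1 -> matches Baker
  - book 2 (The Long Road): author_id=3 -> matches Allen
  - book 3 (Empty Rooms): author_id=1 -> matches Baker
  - book 4 (Northern Lights): author_id=2 -> matches Hill
  - book 5 (The Last Train): author_id=NULL, no match -> kept with NULL
  - book 6 (Stone Bridges): author_id=2 -> matches Hill
  - book 7 (Paper Boats): author_id=3 -> matches Allen
  - book 8 (Winter Gardens): author_id=3 -> matches Allen
  - book 9 (Quiet Streets): author_id=1 -> matches Baker
All 9 rows appear; 1 has NULL author.

SQL:
SELECT a.title, b.name AS author
FROM books a
LEFT JOIN authors b ON a.author_id = b.id

Result:
title           | author
----------------+-------
The Old House   | Baker 
The Long Road   | Allen 
Empty Rooms     | Baker 
Northern Lights | Hill  
The Last Train  | NULL  
Stone Bridges   | Hill  
Paper Boats     | Allen 
Winter Gardens  | Allen 
Quiet Streets   | Baker 
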